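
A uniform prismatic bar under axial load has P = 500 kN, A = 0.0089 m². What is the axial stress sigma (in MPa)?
Model: a uniform prismatic bar under axial load, so sigma = P / A.
Convert to SI units:
  P = 500 kN = 500000 N
Substitute:
  sigma = 500000 / 0.0089
  sigma = 5.618 × 10⁷ Pa
Convert: sigma = 5.618 × 10⁷ Pa = 56.18 MPa
Final answer: sigma = 56.18 MPa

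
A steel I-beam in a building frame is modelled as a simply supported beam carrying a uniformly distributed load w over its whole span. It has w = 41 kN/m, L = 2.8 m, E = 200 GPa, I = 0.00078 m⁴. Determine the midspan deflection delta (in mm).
Model: a simply supported beam carrying a uniformly distributed load w over its whole span, so delta = (5·w·L^4) / (384·E·I).
Convert to SI units:
  w = 41 kN/m = 41000 N/m
  E = 200 GPa = 2 × 10¹¹ Pa
Substitute:
  delta = (5 × 41000 × 2.8^4) / (384 × (2 × 10¹¹) × 0.00078)
  delta = 0.0002103 m
Convert: delta = 0.0002103 m = 0.2103 mm
Final answer: delta = 0.2103 mm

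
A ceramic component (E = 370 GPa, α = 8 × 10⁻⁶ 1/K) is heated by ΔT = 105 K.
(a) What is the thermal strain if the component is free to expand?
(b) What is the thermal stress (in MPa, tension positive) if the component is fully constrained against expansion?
(a) Free thermal strain ε_th = α·ΔT = (8 × 10⁻⁶) × 105 = 0.00084
(b) Fully constrained, the expansion is suppressed, so σ = -E·α·ΔT. Convert E = 370 GPa = 3.7 × 10¹¹ Pa.
  σ = -(3.7 × 10¹¹) × (8 × 10⁻⁶) × 105 = -3.108 × 10⁸ Pa = -310.8 MPa (compressive)
Final answer: (a) ε_th = 0.00084, (b) σ = -310.8 MPa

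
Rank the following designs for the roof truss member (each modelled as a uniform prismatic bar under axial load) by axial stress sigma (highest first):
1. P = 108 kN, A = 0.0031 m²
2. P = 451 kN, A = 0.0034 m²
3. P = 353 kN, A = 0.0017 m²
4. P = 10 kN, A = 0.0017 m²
Model: a uniform prismatic bar under axial load, so sigma = P / A (SI units).
  Case 1: sigma = 108000 / 0.0031 = 3.484 × 10⁷ Pa = 34.84 MPa
  Case 2: sigma = 451000 / 0.0034 = 1.326 × 10⁸ Pa = 132.6 MPa
  Case 3: sigma = 353000 / 0.0017 = 2.076 × 10⁸ Pa = 207.6 MPa
  Case 4: sigma = 10000 / 0.0017 = 5.882 × 10⁶ Pa = 5.882 MPa
Ordering: 207.6 MPa (case 3) > 132.6 MPa (case 2) > 34.84 MPa (case 1) > 5.882 MPa (case 4)
Final answer: 3, 2, 1, 4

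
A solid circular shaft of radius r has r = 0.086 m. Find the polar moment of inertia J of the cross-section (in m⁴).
Model: a solid circular shaft of radius r, so J = (π·r^4) / 2.
Substitute:
  J = (π × 0.086^4) / 2
  J = 8.592 × 10⁻⁵ m⁴
Final answer: J = 8.592 × 10⁻⁵ m⁴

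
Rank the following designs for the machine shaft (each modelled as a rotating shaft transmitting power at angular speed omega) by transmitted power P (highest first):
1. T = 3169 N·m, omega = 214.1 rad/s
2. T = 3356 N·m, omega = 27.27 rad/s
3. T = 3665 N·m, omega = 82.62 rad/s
Model: a rotating shaft transmitting power at angular speed omega, so P = T·omega (SI units).
  Case 1: P = 3169 × 214.1 = 678500 W = 678.5 kW
  Case 2: P = 3356 × 27.27 = 91520 W = 91.52 kW
  Case 3: P = 3665 × 82.62 = 302800 W = 302.8 kW
Ordering: 678.5 kW (case 1) > 302.8 kW (case 3) > 91.52 kW (case 2)
Final answer: 1, 3, 2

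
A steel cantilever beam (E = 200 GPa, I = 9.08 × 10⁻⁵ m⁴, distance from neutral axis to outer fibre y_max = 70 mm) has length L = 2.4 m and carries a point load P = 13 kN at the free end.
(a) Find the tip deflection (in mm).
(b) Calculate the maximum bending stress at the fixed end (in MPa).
(a) Tip deflection of a cantilever with an end point load: δ = P·L^3 / (3·E·I). Convert P = 13 kN = 13000 N, E = 200 GPa = 2 × 10¹¹ Pa.
  δ = (13000 × 2.4^3) / (3 × (2 × 10¹¹) × (9.08 × 10⁻⁵)) = 0.003299 m = 3.299 mm
(b) Maximum bending moment at the fixed end: M = P·L = 13000 × 2.4 = 31200 N·m. Convert y_max = 70 mm = 0.07 m.
  σ = M·y_max / I = (31200 × 0.07) / (9.08 × 10⁻⁵) = 2.405 × 10⁷ Pa = 24.05 MPa
Final answer: (a) δ = 3.299 mm, (b) σ = 24.05 MPa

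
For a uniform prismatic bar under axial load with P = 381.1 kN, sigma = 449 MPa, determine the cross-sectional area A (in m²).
Model: a uniform prismatic bar under axial load, so sigma = P / A.
Solve for A: A = P / sigma.
Convert to SI units:
  P = 381.1 kN = 381100 N
  sigma = 449 MPa = 4.49 × 10⁸ Pa
Substitute:
  A = 381100 / (4.49 × 10⁸)
  A = 0.0008488 m²
Final answer: A = 0.0008488 m²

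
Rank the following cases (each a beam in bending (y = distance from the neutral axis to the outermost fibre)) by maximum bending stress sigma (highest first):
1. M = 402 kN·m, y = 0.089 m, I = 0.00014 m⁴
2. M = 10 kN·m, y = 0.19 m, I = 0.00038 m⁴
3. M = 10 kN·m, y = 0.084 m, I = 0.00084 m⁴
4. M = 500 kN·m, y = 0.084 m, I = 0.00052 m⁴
Model: a beam in bending (y = distance from the neutral axis to the outermost fibre), so sigma = (M·y) / I (SI units).
  Case 1: sigma = (402000 × 0.089) / 0.00014 = 2.556 × 10⁸ Pa = 255.6 MPa
  Case 2: sigma = (10000 × 0.19) / 0.00038 = 5 × 10⁶ Pa = 5 MPa
  Case 3: sigma = (10000 × 0.084) / 0.00084 = 1 × 10⁶ Pa = 1 MPa
  Case 4: sigma = (500000 × 0.084) / 0.00052 = 8.077 × 10⁷ Pa = 80.77 MPa
Ordering: 255.6 MPa (case 1) > 80.77 MPa (case 4) > 5 MPa (case 2) > 1 MPa (case 3)
Final answer: 1, 4, 2, 3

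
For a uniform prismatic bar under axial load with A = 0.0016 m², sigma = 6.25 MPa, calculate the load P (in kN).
Model: a uniform prismatic bar under axial load, so sigma = P / A.
Solve for P: P = sigma·A.
Convert to SI units:
  sigma = 6.25 MPa = 6.25 × 10⁶ Pa
Substitute:
  P = (6.25 × 10⁶) × 0.0016
  P = 10000 N
Convert: P = 10000 N = 10 kN
Final answer: P = 10 kN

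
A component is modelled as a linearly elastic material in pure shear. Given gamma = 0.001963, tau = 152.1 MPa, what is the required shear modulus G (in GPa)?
Model: a linearly elastic material in pure shear, so tau = G·gamma.
Solve for G: G = tau / gamma.
Convert to SI units:
  tau = 152.1 MPa = 1.521 × 10⁸ Pa
Substitute:
  G = (1.521 × 10⁸) / 0.001963
  G = 7.748 × 10¹⁰ Pa
Convert: G = 7.748 × 10¹⁰ Pa = 77.48 GPa
Final answer: G = 77.48 GPa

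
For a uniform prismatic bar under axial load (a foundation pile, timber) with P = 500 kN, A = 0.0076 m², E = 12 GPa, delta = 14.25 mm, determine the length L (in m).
Model: a uniform prismatic bar under axial load, so delta = (P·L) / (A·E).
Solve for L: L = (delta·A·E) / P.
Convert to SI units:
  P = 500 kN = 500000 N
  E = 12 GPa = 1.2 × 10¹⁰ Pa
  delta = 14.25 mm = 0.01425 m
Substitute:
  L = (0.01425 × 0.0076 × (1.2 × 10¹⁰)) / 500000
  L = 2.599 m
Final answer: L = 2.599 m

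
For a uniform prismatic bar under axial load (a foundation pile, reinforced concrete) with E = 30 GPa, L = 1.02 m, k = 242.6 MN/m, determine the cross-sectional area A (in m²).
Model: a uniform prismatic bar under axial load, so k = (A·E) / L.
Solve for A: A = (k·L) / E.
Convert to SI units:
  E = 30 GPa = 3 × 10¹⁰ Pa
  k = 242.6 MN/m = 2.426 × 10⁸ N/m
Substitute:
  A = ((2.426 × 10⁸) × 1.02) / (3 × 10¹⁰)
  A = 0.008248 m²
Final answer: A = 0.008248 m²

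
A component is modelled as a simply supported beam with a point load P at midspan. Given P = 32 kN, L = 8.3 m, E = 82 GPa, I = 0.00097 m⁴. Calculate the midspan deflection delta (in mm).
Model: a simply supported beam with a point load P at midspan, so delta = (P·L^3) / (48·E·I).
Convert to SI units:
  P = 32 kN = 32000 N
  E = 82 GPa = 8.2 × 10¹⁰ Pa
Substitute:
  delta = (32000 × 8.3^3) / (48 × (8.2 × 10¹⁰) × 0.00097)
  delta = 0.004792 m
Convert: delta = 0.004792 m = 4.792 mm
Final answer: delta = 4.792 mm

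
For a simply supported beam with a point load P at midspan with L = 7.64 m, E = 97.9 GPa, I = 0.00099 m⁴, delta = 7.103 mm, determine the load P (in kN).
Model: a simply supported beam with a point load P at midspan, so delta = (P·L^3) / (48·E·I).
Solve for P: P = (48·delta·E·I) / L^3.
Convert to SI units:
  E = 97.9 GPa = 9.79 × 10¹⁰ Pa
  delta = 7.103 mm = 0.007103 m
Substitute:
  P = (48 × 0.007103 × (9.79 × 10¹⁰) × 0.00099) / 7.64^3
  P = 74100 N
Convert: P = 74100 N = 74.1 kN
Final answer: P = 74.1 kN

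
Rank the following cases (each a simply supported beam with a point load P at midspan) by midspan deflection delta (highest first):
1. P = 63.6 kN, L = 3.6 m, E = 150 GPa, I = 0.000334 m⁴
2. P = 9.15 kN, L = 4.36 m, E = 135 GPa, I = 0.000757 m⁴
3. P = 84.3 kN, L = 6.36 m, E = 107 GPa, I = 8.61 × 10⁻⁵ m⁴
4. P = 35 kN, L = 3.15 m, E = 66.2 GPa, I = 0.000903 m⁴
Model: a simply supported beam with a point load P at midspan, so delta = (P·L^3) / (48·E·I) (SI units).
  Case 1: delta = (63600 × 3.6^3) / (48 × (1.5 × 10¹¹) × 0.000334) = 0.001234 m = 1.234 mm
  Case 2: delta = (9150 × 4.36^3) / (48 × (1.35 × 10¹¹) × 0.000757) = 0.0001546 m = 0.1546 mm
  Case 3: delta = (84300 × 6.36^3) / (48 × (1.07 × 10¹¹) × (8.61 × 10⁻⁵)) = 0.04904 m = 49.04 mm
  Case 4: delta = (35000 × 3.15^3) / (48 × (6.62 × 10¹⁰) × 0.000903) = 0.0003813 m = 0.3813 mm
Ordering: 49.04 mm (case 3) > 1.234 mm (case 1) > 0.3813 mm (case 4) > 0.1546 mm (case 2)
Final answer: 3, 1, 4, 2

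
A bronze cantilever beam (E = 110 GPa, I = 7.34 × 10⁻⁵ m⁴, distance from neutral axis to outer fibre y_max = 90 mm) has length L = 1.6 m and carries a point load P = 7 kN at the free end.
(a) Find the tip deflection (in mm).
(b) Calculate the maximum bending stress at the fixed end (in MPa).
(a) Tip deflection of a cantilever with an end point load: δ = P·L^3 / (3·E·I). Convert P = 7 kN = 7000 N, E = 110 GPa = 1.1 × 10¹¹ Pa.
  δ = (7000 × 1.6^3) / (3 × (1.1 × 10¹¹) × (7.34 × 10⁻⁵)) = 0.001184 m = 1.184 mm
(b) Maximum bending moment at the fixed end: M = P·L = 7000 × 1.6 = 11200 N·m. Convert y_max = 90 mm = 0.09 m.
  σ = M·y_max / I = (11200 × 0.09) / (7.34 × 10⁻⁵) = 1.373 × 10⁷ Pa = 13.73 MPa
Final answer: (a) δ = 1.184 mm, (b) σ = 13.73 MPa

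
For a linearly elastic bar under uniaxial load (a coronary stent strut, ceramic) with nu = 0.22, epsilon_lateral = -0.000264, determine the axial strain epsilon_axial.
Model: a linearly elastic bar under uniaxial load, so epsilon_lateral = -nu·epsilon_axial.
Solve for epsilon_axial: epsilon_axial = -epsilon_lateral / nu.
Substitute:
  epsilon_axial = -(-0.000264) / 0.22
  epsilon_axial = 0.0012
Final answer: epsilon_axial = 0.0012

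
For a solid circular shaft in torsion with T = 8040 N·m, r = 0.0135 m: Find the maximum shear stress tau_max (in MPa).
Model: a solid circular shaft in torsion, so tau_max = (2·T) / (π·r^3).
Substitute:
  tau_max = (2 × 8040) / (π × 0.0135^3)
  tau_max = 2.08 × 10⁹ Pa
Convert: tau_max = 2.08 × 10⁹ Pa = 2080 MPa
Final answer: tau_max = 2080 MPa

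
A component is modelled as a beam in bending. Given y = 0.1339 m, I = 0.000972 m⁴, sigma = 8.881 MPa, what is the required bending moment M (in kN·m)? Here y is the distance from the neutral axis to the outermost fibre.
Model: a beam in bending, so sigma = (M·y) / I.
Solve for M: M = (sigma·I) / y.
Convert to SI units:
  sigma = 8.881 MPa = 8.881 × 10⁶ Pa
Substitute:
  M = ((8.881 × 10⁶) × 0.000972) / 0.1339
  M = 64470 N·m
Convert: M = 64470 N·m = 64.47 kN·m
Final answer: M = 64.47 kN·m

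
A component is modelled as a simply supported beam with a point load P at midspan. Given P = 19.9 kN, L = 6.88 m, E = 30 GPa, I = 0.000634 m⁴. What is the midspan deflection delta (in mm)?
Model: a simply supported beam with a point load P at midspan, so delta = (P·L^3) / (48·E·I).
Convert to SI units:
  P = 19.9 kN = 19900 N
  E = 30 GPa = 3 × 10¹⁰ Pa
Substitute:
  delta = (19900 × 6.88^3) / (48 × (3 × 10¹⁰) × 0.000634)
  delta = 0.007099 m
Convert: delta = 0.007099 m = 7.099 mm
Final answer: delta = 7.099 mm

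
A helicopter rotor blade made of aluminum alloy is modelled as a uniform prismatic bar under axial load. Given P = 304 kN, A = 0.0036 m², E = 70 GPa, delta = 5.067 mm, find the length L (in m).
Model: a uniform prismatic bar under axial load, so delta = (P·L) / (A·E).
Solve for L: L = (delta·A·E) / P.
Convert to SI units:
  P = 304 kN = 304000 N
  E = 70 GPa = 7 × 10¹⁰ Pa
  delta = 5.067 mm = 0.005067 m
Substitute:
  L = (0.005067 × 0.0036 × (7 × 10¹⁰)) / 304000
  L = 4.2 m
Final answer: L = 4.2 m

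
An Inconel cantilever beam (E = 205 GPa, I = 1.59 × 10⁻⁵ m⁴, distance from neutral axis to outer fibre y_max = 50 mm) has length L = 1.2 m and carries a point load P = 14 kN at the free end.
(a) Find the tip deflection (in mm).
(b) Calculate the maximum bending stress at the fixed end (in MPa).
(a) Tip deflection of a cantilever with an end point load: δ = P·L^3 / (3·E·I). Convert P = 14 kN = 14000 N, E = 205 GPa = 2.05 × 10¹¹ Pa.
  δ = (14000 × 1.2^3) / (3 × (2.05 × 10¹¹) × (1.59 × 10⁻⁵)) = 0.002474 m = 2.474 mm
(b) Maximum bending moment at the fixed end: M = P·L = 14000 × 1.2 = 16800 N·m. Convert y_max = 50 mm = 0.05 m.
  σ = M·y_max / I = (16800 × 0.05) / (1.59 × 10⁻⁵) = 5.283 × 10⁷ Pa = 52.83 MPa
Final answer: (a) δ = 2.474 mm, (b) σ = 52.83 MPa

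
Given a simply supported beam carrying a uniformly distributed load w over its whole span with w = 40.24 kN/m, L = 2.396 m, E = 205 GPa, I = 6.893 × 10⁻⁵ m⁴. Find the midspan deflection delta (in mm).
Model: a simply supported beam carrying a uniformly distributed load w over its whole span, so delta = (5·w·L^4) / (384·E·I).
Convert to SI units:
  w = 40.24 kN/m = 40240 N/m
  E = 205 GPa = 2.05 × 10¹¹ Pa
Substitute:
  delta = (5 × 40240 × 2.396^4) / (384 × (2.05 × 10¹¹) × (6.893 × 10⁻⁵))
  delta = 0.001222 m
Convert: delta = 0.001222 m = 1.222 mm
Final answer: delta = 1.222 mm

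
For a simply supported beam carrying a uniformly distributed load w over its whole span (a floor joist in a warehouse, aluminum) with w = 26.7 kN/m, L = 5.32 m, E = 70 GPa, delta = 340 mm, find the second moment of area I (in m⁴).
Model: a simply supported beam carrying a uniformly distributed load w over its whole span, so delta = (5·w·L^4) / (384·E·I).
Solve for I: I = (5·w·L^4) / (384·delta·E).
Convert to SI units:
  w = 26.7 kN/m = 26700 N/m
  E = 70 GPa = 7 × 10¹⁰ Pa
  delta = 340 mm = 0.34 m
Substitute:
  I = (5 × 26700 × 5.32^4) / (384 × 0.34 × (7 × 10¹⁰))
  I = 1.17 × 10⁻⁵ m⁴
Final answer: I = 1.17 × 10⁻⁵ m⁴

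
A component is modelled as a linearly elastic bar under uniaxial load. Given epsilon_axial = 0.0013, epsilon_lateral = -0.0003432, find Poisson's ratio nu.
Model: a linearly elastic bar under uniaxial load, so epsilon_lateral = -nu·epsilon_axial.
Solve for nu: nu = -epsilon_lateral / epsilon_axial.
Substitute:
  nu = -(-0.0003432) / 0.0013
  nu = 0.264
Final answer: nu = 0.264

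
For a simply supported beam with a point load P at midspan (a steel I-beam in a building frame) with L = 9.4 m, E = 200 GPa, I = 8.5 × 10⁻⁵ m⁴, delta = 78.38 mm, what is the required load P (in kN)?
Model: a simply supported beam with a point load P at midspan, so delta = (P·L^3) / (48·E·I).
Solve for P: P = (48·delta·E·I) / L^3.
Convert to SI units:
  E = 200 GPa = 2 × 10¹¹ Pa
  delta = 78.38 mm = 0.07838 m
Substitute:
  P = (48 × 0.07838 × (2 × 10¹¹) × (8.5 × 10⁻⁵)) / 9.4^3
  P = 77000 N
Convert: P = 77000 N = 77 kN
Final answer: P = 77 kN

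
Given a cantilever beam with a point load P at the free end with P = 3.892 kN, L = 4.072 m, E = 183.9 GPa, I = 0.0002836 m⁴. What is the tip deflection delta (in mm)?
Model: a cantilever beam with a point load P at the free end, so delta = (P·L^3) / (3·E·I).
Convert to SI units:
  P = 3.892 kN = 3892 N
  E = 183.9 GPa = 1.839 × 10¹¹ Pa
Substitute:
  delta = (3892 × 4.072^3) / (3 × (1.839 × 10¹¹) × 0.0002836)
  delta = 0.00168 m
Convert: delta = 0.00168 m = 1.68 mm
Final answer: delta = 1.68 mm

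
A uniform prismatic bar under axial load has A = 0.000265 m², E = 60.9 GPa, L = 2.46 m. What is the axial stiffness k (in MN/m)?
Model: a uniform prismatic bar under axial load, so k = (A·E) / L.
Convert to SI units:
  E = 60.9 GPa = 6.09 × 10¹⁰ Pa
Substitute:
  k = (0.000265 × (6.09 × 10¹⁰)) / 2.46
  k = 6.56 × 10⁶ N/m
Convert: k = 6.56 × 10⁶ N/m = 6.56 MN/m
Final answer: k = 6.56 MN/m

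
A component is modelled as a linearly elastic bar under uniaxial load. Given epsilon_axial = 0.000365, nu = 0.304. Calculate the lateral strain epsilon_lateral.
Model: a linearly elastic bar under uniaxial load, so epsilon_lateral = -nu·epsilon_axial.
Substitute:
  epsilon_lateral = -(0.304 × 0.000365)
  epsilon_lateral = -0.000111
Final answer: epsilon_lateral = -0.000111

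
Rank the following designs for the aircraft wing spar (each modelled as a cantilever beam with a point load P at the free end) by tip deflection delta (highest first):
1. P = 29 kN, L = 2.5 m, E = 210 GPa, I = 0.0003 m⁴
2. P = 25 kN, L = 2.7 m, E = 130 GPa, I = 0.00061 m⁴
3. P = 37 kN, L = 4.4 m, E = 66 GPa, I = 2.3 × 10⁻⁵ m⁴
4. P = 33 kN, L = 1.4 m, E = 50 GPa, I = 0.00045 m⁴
Model: a cantilever beam with a point load P at the free end, so delta = (P·L^3) / (3·E·I) (SI units).
  Case 1: delta = (29000 × 2.5^3) / (3 × (2.1 × 10¹¹) × 0.0003) = 0.002397 m = 2.397 mm
  Case 2: delta = (25000 × 2.7^3) / (3 × (1.3 × 10¹¹) × 0.00061) = 0.002068 m = 2.068 mm
  Case 3: delta = (37000 × 4.4^3) / (3 × (6.6 × 10¹⁰) × (2.3 × 10⁻⁵)) = 0.6921 m = 692.1 mm
  Case 4: delta = (33000 × 1.4^3) / (3 × (5 × 10¹⁰) × 0.00045) = 0.001342 m = 1.342 mm
Ordering: 692.1 mm (case 3) > 2.397 mm (case 1) > 2.068 mm (case 2) > 1.342 mm (case 4)
Final answer: 3, 1, 2, 4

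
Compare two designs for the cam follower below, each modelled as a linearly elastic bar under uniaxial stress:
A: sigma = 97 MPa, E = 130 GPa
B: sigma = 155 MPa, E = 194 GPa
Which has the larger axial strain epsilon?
Model: a linearly elastic bar under uniaxial stress, so epsilon = sigma / E (SI units).
  A: epsilon = (9.7 × 10⁷) / (1.3 × 10¹¹) = 0.0007462
  B: epsilon = (1.55 × 10⁸) / (1.94 × 10¹¹) = 0.000799
0.000799 > 0.0007462, so B is larger.
Final answer: B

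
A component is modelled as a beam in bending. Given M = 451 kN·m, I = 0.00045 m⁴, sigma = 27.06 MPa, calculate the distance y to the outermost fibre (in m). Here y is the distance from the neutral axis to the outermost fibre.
Model: a beam in bending, so sigma = (M·y) / I.
Solve for y: y = (sigma·I) / M.
Convert to SI units:
  M = 451 kN·m = 451000 N·m
  sigma = 27.06 MPa = 2.706 × 10⁷ Pa
Substitute:
  y = ((2.706 × 10⁷) × 0.00045) / 451000
  y = 0.027 m
Final answer: y = 0.027 m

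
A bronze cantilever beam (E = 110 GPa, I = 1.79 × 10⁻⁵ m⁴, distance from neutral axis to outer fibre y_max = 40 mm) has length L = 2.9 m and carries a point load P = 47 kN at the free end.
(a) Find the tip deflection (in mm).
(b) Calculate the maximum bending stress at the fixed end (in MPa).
(a) Tip deflection of a cantilever with an end point load: δ = P·L^3 / (3·E·I). Convert P = 47 kN = 47000 N, E = 110 GPa = 1.1 × 10¹¹ Pa.
  δ = (47000 × 2.9^3) / (3 × (1.1 × 10¹¹) × (1.79 × 10⁻⁵)) = 0.1941 m = 194.1 mm
(b) Maximum bending moment at the fixed end: M = P·L = 47000 × 2.9 = 136300 N·m. Convert y_max = 40 mm = 0.04 m.
  σ = M·y_max / I = (136300 × 0.04) / (1.79 × 10⁻⁵) = 3.046 × 10⁸ Pa = 304.6 MPa
Final answer: (a) δ = 194.1 mm, (b) σ = 304.6 MPa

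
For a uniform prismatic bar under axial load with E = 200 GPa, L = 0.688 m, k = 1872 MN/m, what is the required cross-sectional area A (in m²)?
Model: a uniform prismatic bar under axial load, so k = (A·E) / L.
Solve for A: A = (k·L) / E.
Convert to SI units:
  E = 200 GPa = 2 × 10¹¹ Pa
  k = 1872 MN/m = 1.872 × 10⁹ N/m
Substitute:
  A = ((1.872 × 10⁹) × 0.688) / (2 × 10¹¹)
  A = 0.00644 m²
Final answer: A = 0.00644 m²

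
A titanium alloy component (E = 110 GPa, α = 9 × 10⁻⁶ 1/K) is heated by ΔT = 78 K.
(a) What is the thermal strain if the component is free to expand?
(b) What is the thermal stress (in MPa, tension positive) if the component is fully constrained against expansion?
(a) Free thermal strain ε_th = α·ΔT = (9 × 10⁻⁶) × 78 = 0.000702
(b) Fully constrained, the expansion is suppressed, so σ = -E·α·ΔT. Convert E = 110 GPa = 1.1 × 10¹¹ Pa.
  σ = -(1.1 × 10¹¹) × (9 × 10⁻⁶) × 78 = -7.722 × 10⁷ Pa = -77.22 MPa (compressive)
Final answer: (a) ε_th = 0.000702, (b) σ = -77.22 MPa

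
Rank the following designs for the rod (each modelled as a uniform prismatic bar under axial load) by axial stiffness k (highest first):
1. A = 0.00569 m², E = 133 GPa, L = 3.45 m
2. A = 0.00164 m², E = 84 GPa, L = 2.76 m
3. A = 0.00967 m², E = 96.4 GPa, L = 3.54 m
Model: a uniform prismatic bar under axial load, so k = (A·E) / L (SI units).
  Case 1: k = (0.00569 × (1.33 × 10¹¹)) / 3.45 = 2.194 × 10⁸ N/m = 219.4 MN/m
  Case 2: k = (0.00164 × (8.4 × 10¹⁰)) / 2.76 = 4.991 × 10⁷ N/m = 49.91 MN/m
  Case 3: k = (0.00967 × (9.64 × 10¹⁰)) / 3.54 = 2.633 × 10⁸ N/m = 263.3 MN/m
Ordering: 263.3 MN/m (case 3) > 219.4 MN/m (case 1) > 49.91 MN/m (case 2)
Final answer: 3, 1, 2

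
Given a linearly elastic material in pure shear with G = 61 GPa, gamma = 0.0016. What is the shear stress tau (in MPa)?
Model: a linearly elastic material in pure shear, so tau = G·gamma.
Convert to SI units:
  G = 61 GPa = 6.1 × 10¹⁰ Pa
Substitute:
  tau = (6.1 × 10¹⁰) × 0.0016
  tau = 9.76 × 10⁷ Pa
Convert: tau = 9.76 × 10⁷ Pa = 97.6 MPa
Final answer: tau = 97.6 MPa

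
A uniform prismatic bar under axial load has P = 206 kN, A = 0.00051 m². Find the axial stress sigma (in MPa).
Model: a uniform prismatic bar under axial load, so sigma = P / A.
Convert to SI units:
  P = 206 kN = 206000 N
Substitute:
  sigma = 206000 / 0.00051
  sigma = 4.039 × 10⁸ Pa
Convert: sigma = 4.039 × 10⁸ Pa = 403.9 MPa
Final answer: sigma = 403.9 MPa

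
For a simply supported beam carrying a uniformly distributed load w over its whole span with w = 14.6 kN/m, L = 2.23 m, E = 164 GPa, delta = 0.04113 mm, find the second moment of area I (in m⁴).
Model: a simply supported beam carrying a uniformly distributed load w over its whole span, so delta = (5·w·L^4) / (384·E·I).
Solve for I: I = (5·w·L^4) / (384·delta·E).
Convert to SI units:
  w = 14.6 kN/m = 14600 N/m
  E = 164 GPa = 1.64 × 10¹¹ Pa
  delta = 0.04113 mm = 4.113 × 10⁻⁵ m
Substitute:
  I = (5 × 14600 × 2.23^4) / (384 × (4.113 × 10⁻⁵) × (1.64 × 10¹¹))
  I = 0.000697 m⁴
Final answer: I = 0.000697 m⁴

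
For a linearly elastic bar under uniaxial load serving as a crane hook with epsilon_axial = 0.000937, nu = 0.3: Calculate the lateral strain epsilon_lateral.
Model: a linearly elastic bar under uniaxial load, so epsilon_lateral = -nu·epsilon_axial.
Substitute:
  epsilon_lateral = -(0.3 × 0.000937)
  epsilon_lateral = -0.0002811
Final answer: epsilon_lateral = -0.0002811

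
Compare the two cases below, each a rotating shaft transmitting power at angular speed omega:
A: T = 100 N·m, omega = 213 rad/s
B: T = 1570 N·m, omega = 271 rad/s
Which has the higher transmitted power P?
Model: a rotating shaft transmitting power at angular speed omega, so P = T·omega (SI units).
  A: P = 100 × 213 = 21300 W = 21.3 kW
  B: P = 1570 × 271 = 425500 W = 425.5 kW
425.5 kW > 21.3 kW, so B is larger.
Final answer: B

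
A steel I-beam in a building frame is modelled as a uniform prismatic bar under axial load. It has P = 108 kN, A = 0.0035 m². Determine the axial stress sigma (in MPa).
Model: a uniform prismatic bar under axial load, so sigma = P / A.
Convert to SI units:
  P = 108 kN = 108000 N
Substitute:
  sigma = 108000 / 0.0035
  sigma = 3.086 × 10⁷ Pa
Convert: sigma = 3.086 × 10⁷ Pa = 30.86 MPa
Final answer: sigma = 30.86 MPa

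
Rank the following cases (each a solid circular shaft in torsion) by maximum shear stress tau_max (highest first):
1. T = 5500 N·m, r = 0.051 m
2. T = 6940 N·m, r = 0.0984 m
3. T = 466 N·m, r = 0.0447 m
Model: a solid circular shaft in torsion, so tau_max = (2·T) / (π·r^3) (SI units).
  Case 1: tau_max = (2 × 5500) / (π × 0.051^3) = 2.64 × 10⁷ Pa = 26.4 MPa
  Case 2: tau_max = (2 × 6940) / (π × 0.0984^3) = 4.637 × 10⁶ Pa = 4.637 MPa
  Case 3: tau_max = (2 × 466) / (π × 0.0447^3) = 3.322 × 10⁶ Pa = 3.322 MPa
Ordering: 26.4 MPa (case 1) > 4.637 MPa (case 2) > 3.322 MPa (case 3)
Final answer: 1, 2, 3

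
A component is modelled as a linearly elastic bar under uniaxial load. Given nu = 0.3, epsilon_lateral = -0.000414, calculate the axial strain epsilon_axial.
Model: a linearly elastic bar under uniaxial load, so epsilon_lateral = -nu·epsilon_axial.
Solve for epsilon_axial: epsilon_axial = -epsilon_lateral / nu.
Substitute:
  epsilon_axial = -(-0.000414) / 0.3
  epsilon_axial = 0.00138
Final answer: epsilon_axial = 0.00138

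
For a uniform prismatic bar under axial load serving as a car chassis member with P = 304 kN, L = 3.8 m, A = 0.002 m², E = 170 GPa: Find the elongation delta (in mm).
Model: a uniform prismatic bar under axial load, so delta = (P·L) / (A·E).
Convert to SI units:
  P = 304 kN = 304000 N
  E = 170 GPa = 1.7 × 10¹¹ Pa
Substitute:
  delta = (304000 × 3.8) / (0.002 × (1.7 × 10¹¹))
  delta = 0.003398 m
Convert: delta = 0.003398 m = 3.398 mm
Final answer: delta = 3.398 mm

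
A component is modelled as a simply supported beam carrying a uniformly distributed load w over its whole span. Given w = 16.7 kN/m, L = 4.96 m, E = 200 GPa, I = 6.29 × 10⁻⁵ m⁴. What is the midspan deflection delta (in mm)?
Model: a simply supported beam carrying a uniformly distributed load w over its whole span, so delta = (5·w·L^4) / (384·E·I).
Convert to SI units:
  w = 16.7 kN/m = 16700 N/m
  E = 200 GPa = 2 × 10¹¹ Pa
Substitute:
  delta = (5 × 16700 × 4.96^4) / (384 × (2 × 10¹¹) × (6.29 × 10⁻⁵))
  delta = 0.01046 m
Convert: delta = 0.01046 m = 10.46 mm
Final answer: delta = 10.46 mm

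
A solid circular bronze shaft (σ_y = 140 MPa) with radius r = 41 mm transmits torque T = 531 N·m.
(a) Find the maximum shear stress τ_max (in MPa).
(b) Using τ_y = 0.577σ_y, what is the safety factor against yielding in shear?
(a) For a solid circular shaft, τ_max = T·r/J with J = π·r^4/2, i.e. τ_max = 2·T / (π·r^3). Convert r = 41 mm = 0.041 m.
  τ_max = (2 × 531) / (π × 0.041^3) = 4.905 × 10⁶ Pa = 4.905 MPa
(b) τ_y = 0.577 × 140 = 80.78 MPa
  SF = τ_y/τ_max = 80.78 / 4.905 = 16.47
Final answer: (a) τ_max = 4.905 MPa, (b) SF = 16.47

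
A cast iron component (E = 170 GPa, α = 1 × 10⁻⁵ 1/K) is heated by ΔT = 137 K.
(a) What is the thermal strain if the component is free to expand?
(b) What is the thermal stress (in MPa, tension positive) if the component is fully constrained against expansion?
(a) Free thermal strain ε_th = α·ΔT = (1 × 10⁻⁵) × 137 = 0.00137
(b) Fully constrained, the expansion is suppressed, so σ = -E·α·ΔT. Convert E = 170 GPa = 1.7 × 10¹¹ Pa.
  σ = -(1.7 × 10¹¹) × (1 × 10⁻⁵) × 137 = -2.329 × 10⁸ Pa = -232.9 MPa (compressive)
Final answer: (a) ε_th = 0.00137, (b) σ = -232.9 MPa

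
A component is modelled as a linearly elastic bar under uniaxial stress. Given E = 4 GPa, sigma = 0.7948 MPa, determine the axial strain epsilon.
Model: a linearly elastic bar under uniaxial stress, so sigma = E·epsilon.
Solve for epsilon: epsilon = sigma / E.
Convert to SI units:
  E = 4 GPa = 4 × 10⁹ Pa
  sigma = 0.7948 MPa = 794800 Pa
Substitute:
  epsilon = 794800 / (4 × 10⁹)
  epsilon = 0.0001987
Final answer: epsilon = 0.0001987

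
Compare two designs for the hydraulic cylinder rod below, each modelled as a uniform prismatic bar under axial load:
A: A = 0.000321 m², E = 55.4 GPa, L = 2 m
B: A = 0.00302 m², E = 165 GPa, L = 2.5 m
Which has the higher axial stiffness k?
Model: a uniform prismatic bar under axial load, so k = (A·E) / L (SI units).
  A: k = (0.000321 × (5.54 × 10¹⁰)) / 2 = 8.892 × 10⁶ N/m = 8.892 MN/m
  B: k = (0.00302 × (1.65 × 10¹¹)) / 2.5 = 1.993 × 10⁸ N/m = 199.3 MN/m
199.3 MN/m > 8.892 MN/m, so B is larger.
Final answer: B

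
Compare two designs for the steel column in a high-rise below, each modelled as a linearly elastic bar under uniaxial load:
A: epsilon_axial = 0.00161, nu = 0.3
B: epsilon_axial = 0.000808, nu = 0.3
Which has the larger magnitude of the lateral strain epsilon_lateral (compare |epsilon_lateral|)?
Model: a linearly elastic bar under uniaxial load, so epsilon_lateral = -nu·epsilon_axial (SI units).
  A: epsilon_lateral = -(0.3 × 0.00161) = -0.000483
  B: epsilon_lateral = -(0.3 × 0.000808) = -0.0002424
|epsilon_lateral|: A = 0.000483, B = 0.0002424, so A is larger in magnitude.
Final answer: A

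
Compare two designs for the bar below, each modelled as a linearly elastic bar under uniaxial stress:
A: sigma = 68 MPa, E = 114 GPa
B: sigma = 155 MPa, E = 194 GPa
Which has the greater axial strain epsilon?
Model: a linearly elastic bar under uniaxial stress, so epsilon = sigma / E (SI units).
  A: epsilon = (6.8 × 10⁷) / (1.14 × 10¹¹) = 0.0005965
  B: epsilon = (1.55 × 10⁸) / (1.94 × 10¹¹) = 0.000799
0.000799 > 0.0005965, so B is larger.
Final answer: B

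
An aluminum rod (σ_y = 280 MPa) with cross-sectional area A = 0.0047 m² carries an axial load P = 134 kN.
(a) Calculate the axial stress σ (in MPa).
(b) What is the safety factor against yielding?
(a) Axial stress σ = P/A. Convert P = 134 kN = 134000 N.
  σ = 134000 / 0.0047 = 2.851 × 10⁷ Pa = 28.51 MPa
(b) Safety factor SF = σ_y/σ = 280 / 28.51 = 9.821
Final answer: (a) σ = 28.51 MPa, (b) SF = 9.821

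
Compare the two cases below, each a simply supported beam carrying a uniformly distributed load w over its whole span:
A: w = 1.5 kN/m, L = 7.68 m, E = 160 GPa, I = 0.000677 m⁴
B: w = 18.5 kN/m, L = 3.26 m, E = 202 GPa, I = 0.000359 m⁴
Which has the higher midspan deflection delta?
Model: a simply supported beam carrying a uniformly distributed load w over its whole span, so delta = (5·w·L^4) / (384·E·I) (SI units).
  A: delta = (5 × 1500 × 7.68^4) / (384 × (1.6 × 10¹¹) × 0.000677) = 0.0006273 m = 0.6273 mm
  B: delta = (5 × 18500 × 3.26^4) / (384 × (2.02 × 10¹¹) × 0.000359) = 0.0003752 m = 0.3752 mm
0.6273 mm > 0.3752 mm, so A is larger.
Final answer: A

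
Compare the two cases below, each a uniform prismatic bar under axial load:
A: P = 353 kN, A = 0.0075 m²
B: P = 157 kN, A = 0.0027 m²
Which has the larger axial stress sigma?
Model: a uniform prismatic bar under axial load, so sigma = P / A (SI units).
  A: sigma = 353000 / 0.0075 = 4.707 × 10⁷ Pa = 47.07 MPa
  B: sigma = 157000 / 0.0027 = 5.815 × 10⁷ Pa = 58.15 MPa
58.15 MPa > 47.07 MPa, so B is larger.
Final answer: B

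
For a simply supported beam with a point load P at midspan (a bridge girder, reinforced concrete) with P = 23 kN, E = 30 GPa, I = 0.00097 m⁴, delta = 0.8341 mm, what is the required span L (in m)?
Model: a simply supported beam with a point load P at midspan, so delta = (P·L^3) / (48·E·I).
Solve for L: L = ((48·delta·E·I) / P)^(1/3).
Convert to SI units:
  P = 23 kN = 23000 N
  E = 30 GPa = 3 × 10¹⁰ Pa
  delta = 0.8341 mm = 0.0008341 m
Substitute:
  L = ((48 × 0.0008341 × (3 × 10¹⁰) × 0.00097) / 23000)^(1/3)
  L = 3.7 m
Final answer: L = 3.7 m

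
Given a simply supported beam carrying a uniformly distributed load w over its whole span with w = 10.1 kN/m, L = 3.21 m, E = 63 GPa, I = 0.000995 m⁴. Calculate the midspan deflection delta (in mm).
Model: a simply supported beam carrying a uniformly distributed load w over its whole span, so delta = (5·w·L^4) / (384·E·I).
Convert to SI units:
  w = 10.1 kN/m = 10100 N/m
  E = 63 GPa = 6.3 × 10¹⁰ Pa
Substitute:
  delta = (5 × 10100 × 3.21^4) / (384 × (6.3 × 10¹⁰) × 0.000995)
  delta = 0.0002227 m
Convert: delta = 0.0002227 m = 0.2227 mm
Final answer: delta = 0.2227 mm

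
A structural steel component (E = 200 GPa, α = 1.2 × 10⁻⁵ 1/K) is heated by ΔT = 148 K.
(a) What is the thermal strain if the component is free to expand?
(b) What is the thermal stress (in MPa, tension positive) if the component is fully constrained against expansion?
(a) Free thermal strain ε_th = α·ΔT = (1.2 × 10⁻⁵) × 148 = 0.001776
(b) Fully constrained, the expansion is suppressed, so σ = -E·α·ΔT. Convert E = 200 GPa = 2 × 10¹¹ Pa.
  σ = -(2 × 10¹¹) × (1.2 × 10⁻⁵) × 148 = -3.552 × 10⁸ Pa = -355.2 MPa (compressive)
Final answer: (a) ε_th = 0.001776, (b) σ = -355.2 MPa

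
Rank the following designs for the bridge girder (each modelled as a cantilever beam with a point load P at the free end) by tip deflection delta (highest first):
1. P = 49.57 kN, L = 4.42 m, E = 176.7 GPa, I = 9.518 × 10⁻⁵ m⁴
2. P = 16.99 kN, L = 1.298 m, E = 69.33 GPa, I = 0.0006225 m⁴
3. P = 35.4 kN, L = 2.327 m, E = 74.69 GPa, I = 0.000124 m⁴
Model: a cantilever beam with a point load P at the free end, so delta = (P·L^3) / (3·E·I) (SI units).
  Case 1: delta = (49570 × 4.42^3) / (3 × (1.767 × 10¹¹) × (9.518 × 10⁻⁵)) = 0.08484 m = 84.84 mm
  Case 2: delta = (16990 × 1.298^3) / (3 × (6.933 × 10¹⁰) × 0.0006225) = 0.000287 m = 0.287 mm
  Case 3: delta = (35400 × 2.327^3) / (3 × (7.469 × 10¹⁰) × 0.000124) = 0.01605 m = 16.05 mm
Ordering: 84.84 mm (case 1) > 16.05 mm (case 3) > 0.287 mm (case 2)
Final answer: 1, 3, 2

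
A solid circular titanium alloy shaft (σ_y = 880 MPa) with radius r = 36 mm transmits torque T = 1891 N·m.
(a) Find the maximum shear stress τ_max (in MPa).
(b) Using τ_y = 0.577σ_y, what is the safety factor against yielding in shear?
(a) For a solid circular shaft, τ_max = T·r/J with J = π·r^4/2, i.e. τ_max = 2·T / (π·r^3). Convert r = 36 mm = 0.036 m.
  τ_max = (2 × 1891) / (π × 0.036^3) = 2.58 × 10⁷ Pa = 25.8 MPa
(b) τ_y = 0.577 × 880 = 507.76 MPa
  SF = τ_y/τ_max = 507.76 / 25.8 = 19.68
Final answer: (a) τ_max = 25.8 MPa, (b) SF = 19.68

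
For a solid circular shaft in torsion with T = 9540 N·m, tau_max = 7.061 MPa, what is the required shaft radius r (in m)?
Model: a solid circular shaft in torsion, so tau_max = (2·T) / (π·r^3).
Solve for r: r = ((2·T) / (π·tau_max))^(1/3).
Convert to SI units:
  tau_max = 7.061 MPa = 7.061 × 10⁶ Pa
Substitute:
  r = ((2 × 9540) / (π × (7.061 × 10⁶)))^(1/3)
  r = 0.0951 m
Final answer: r = 0.0951 m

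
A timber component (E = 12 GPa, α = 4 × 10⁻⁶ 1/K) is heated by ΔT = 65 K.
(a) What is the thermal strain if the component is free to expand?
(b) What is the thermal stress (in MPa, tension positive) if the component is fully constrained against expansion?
(a) Free thermal strain ε_th = α·ΔT = (4 × 10⁻⁶) × 65 = 0.00026
(b) Fully constrained, the expansion is suppressed, so σ = -E·α·ΔT. Convert E = 12 GPa = 1.2 × 10¹⁰ Pa.
  σ = -(1.2 × 10¹⁰) × (4 × 10⁻⁶) × 65 = -3.12 × 10⁶ Pa = -3.12 MPa (compressive)
Final answer: (a) ε_th = 0.00026, (b) σ = -3.12 MPa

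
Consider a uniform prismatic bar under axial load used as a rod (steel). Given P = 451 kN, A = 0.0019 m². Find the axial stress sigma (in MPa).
Model: a uniform prismatic bar under axial load, so sigma = P / A.
Convert to SI units:
  P = 451 kN = 451000 N
Substitute:
  sigma = 451000 / 0.0019
  sigma = 2.374 × 10⁸ Pa
Convert: sigma = 2.374 × 10⁸ Pa = 237.4 MPa
Final answer: sigma = 237.4 MPa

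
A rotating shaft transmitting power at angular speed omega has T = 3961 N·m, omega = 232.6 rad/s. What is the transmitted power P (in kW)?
Model: a rotating shaft transmitting power at angular speed omega, so P = T·omega.
Substitute:
  P = 3961 × 232.6
  P = 921300 W
Convert: P = 921300 W = 921.3 kW
Final answer: P = 921.3 kW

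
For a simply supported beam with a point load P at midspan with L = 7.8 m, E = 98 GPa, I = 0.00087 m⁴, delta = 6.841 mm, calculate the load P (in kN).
Model: a simply supported beam with a point load P at midspan, so delta = (P·L^3) / (48·E·I).
Solve for P: P = (48·delta·E·I) / L^3.
Convert to SI units:
  E = 98 GPa = 9.8 × 10¹⁰ Pa
  delta = 6.841 mm = 0.006841 m
Substitute:
  P = (48 × 0.006841 × (9.8 × 10¹⁰) × 0.00087) / 7.8^3
  P = 59000 N
Convert: P = 59000 N = 59 kN
Final answer: P = 59 kN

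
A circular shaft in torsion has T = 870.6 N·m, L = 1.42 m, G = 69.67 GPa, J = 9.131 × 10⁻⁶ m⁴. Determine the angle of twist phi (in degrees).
Model: a circular shaft in torsion, so phi = (T·L) / (G·J).
Convert to SI units:
  G = 69.67 GPa = 6.967 × 10¹⁰ Pa
Substitute:
  phi = (870.6 × 1.42) / ((6.967 × 10¹⁰) × (9.131 × 10⁻⁶))
  phi = 0.001943 rad
Convert to degrees: phi = 0.001943 × 180/π = 0.1113°
Final answer: phi = 0.1113°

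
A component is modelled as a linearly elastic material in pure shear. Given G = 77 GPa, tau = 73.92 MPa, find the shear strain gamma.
Model: a linearly elastic material in pure shear, so tau = G·gamma.
Solve for gamma: gamma = tau / G.
Convert to SI units:
  G = 77 GPa = 7.7 × 10¹⁰ Pa
  tau = 73.92 MPa = 7.392 × 10⁷ Pa
Substitute:
  gamma = (7.392 × 10⁷) / (7.7 × 10¹⁰)
  gamma = 0.00096
Final answer: gamma = 0.00096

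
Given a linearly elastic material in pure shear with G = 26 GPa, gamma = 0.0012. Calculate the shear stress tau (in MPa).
Model: a linearly elastic material in pure shear, so tau = G·gamma.
Convert to SI units:
  G = 26 GPa = 2.6 × 10¹⁰ Pa
Substitute:
  tau = (2.6 × 10¹⁰) × 0.0012
  tau = 3.12 × 10⁷ Pa
Convert: tau = 3.12 × 10⁷ Pa = 31.2 MPa
Final answer: tau = 31.2 MPa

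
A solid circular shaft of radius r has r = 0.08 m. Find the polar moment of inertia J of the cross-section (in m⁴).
Model: a solid circular shaft of radius r, so J = (π·r^4) / 2.
Substitute:
  J = (π × 0.08^4) / 2
  J = 6.434 × 10⁻⁵ m⁴
Final answer: J = 6.434 × 10⁻⁵ m⁴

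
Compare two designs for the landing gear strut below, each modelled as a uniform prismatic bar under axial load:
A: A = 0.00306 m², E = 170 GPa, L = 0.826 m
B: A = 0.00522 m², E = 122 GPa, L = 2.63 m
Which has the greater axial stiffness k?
Model: a uniform prismatic bar under axial load, so k = (A·E) / L (SI units).
  A: k = (0.00306 × (1.7 × 10¹¹)) / 0.826 = 6.298 × 10⁸ N/m = 629.8 MN/m
  B: k = (0.00522 × (1.22 × 10¹¹)) / 2.63 = 2.421 × 10⁸ N/m = 242.1 MN/m
629.8 MN/m > 242.1 MN/m, so A is larger.
Final answer: A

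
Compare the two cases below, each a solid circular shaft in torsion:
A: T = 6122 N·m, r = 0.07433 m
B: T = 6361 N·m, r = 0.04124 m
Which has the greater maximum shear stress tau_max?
Model: a solid circular shaft in torsion, so tau_max = (2·T) / (π·r^3) (SI units).
  A: tau_max = (2 × 6122) / (π × 0.07433^3) = 9.49 × 10⁶ Pa = 9.49 MPa
  B: tau_max = (2 × 6361) / (π × 0.04124^3) = 5.774 × 10⁷ Pa = 57.74 MPa
57.74 MPa > 9.49 MPa, so B is larger.
Final answer: B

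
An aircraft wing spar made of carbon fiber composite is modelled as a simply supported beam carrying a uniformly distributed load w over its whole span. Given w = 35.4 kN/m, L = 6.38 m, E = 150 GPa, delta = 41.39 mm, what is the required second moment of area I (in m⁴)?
Model: a simply supported beam carrying a uniformly distributed load w over its whole span, so delta = (5·w·L^4) / (384·E·I).
Solve for I: I = (5·w·L^4) / (384·delta·E).
Convert to SI units:
  w = 35.4 kN/m = 35400 N/m
  E = 150 GPa = 1.5 × 10¹¹ Pa
  delta = 41.39 mm = 0.04139 m
Substitute:
  I = (5 × 35400 × 6.38^4) / (384 × 0.04139 × (1.5 × 10¹¹))
  I = 0.000123 m⁴
Final answer: I = 0.000123 m⁴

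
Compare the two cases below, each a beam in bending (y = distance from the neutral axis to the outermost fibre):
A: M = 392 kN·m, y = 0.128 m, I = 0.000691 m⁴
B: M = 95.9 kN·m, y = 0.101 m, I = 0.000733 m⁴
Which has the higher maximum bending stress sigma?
Model: a beam in bending (y = distance from the neutral axis to the outermost fibre), so sigma = (M·y) / I (SI units).
  A: sigma = (392000 × 0.128) / 0.000691 = 7.261 × 10⁷ Pa = 72.61 MPa
  B: sigma = (95900 × 0.101) / 0.000733 = 1.321 × 10⁷ Pa = 13.21 MPa
72.61 MPa > 13.21 MPa, so A is larger.
Final answer: A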